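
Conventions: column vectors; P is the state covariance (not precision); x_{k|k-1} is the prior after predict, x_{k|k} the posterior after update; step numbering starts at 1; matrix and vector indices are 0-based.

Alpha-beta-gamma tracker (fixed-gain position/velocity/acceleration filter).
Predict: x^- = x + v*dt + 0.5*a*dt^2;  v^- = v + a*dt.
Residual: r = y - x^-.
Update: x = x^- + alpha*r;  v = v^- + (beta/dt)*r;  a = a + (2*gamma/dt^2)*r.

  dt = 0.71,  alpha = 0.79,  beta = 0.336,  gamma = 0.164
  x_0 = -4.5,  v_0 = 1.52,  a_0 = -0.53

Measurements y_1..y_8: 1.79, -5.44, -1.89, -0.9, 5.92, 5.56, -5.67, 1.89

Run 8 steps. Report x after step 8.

x_post = 0.6039

step 1: x_pred=-3.5544  r=5.3444  x^+=0.6677  v^+=3.6729  a^+=2.9474
step 2: x_pred=4.0183  r=-9.4583  x^+=-3.4538  v^+=1.2895  a^+=-3.2068
step 3: x_pred=-3.3465  r=1.4565  x^+=-2.1959  v^+=-0.2981  a^+=-2.2591
step 4: x_pred=-2.9769  r=2.0769  x^+=-1.3361  v^+=-0.9192  a^+=-0.9077
step 5: x_pred=-2.2175  r=8.1375  x^+=4.2111  v^+=2.2874  a^+=4.3871
step 6: x_pred=6.9409  r=-1.3809  x^+=5.8500  v^+=4.7487  a^+=3.4886
step 7: x_pred=10.1008  r=-15.7708  x^+=-2.3581  v^+=-0.2378  a^+=-6.7730
step 8: x_pred=-4.2341  r=6.1241  x^+=0.6039  v^+=-2.1485  a^+=-2.7882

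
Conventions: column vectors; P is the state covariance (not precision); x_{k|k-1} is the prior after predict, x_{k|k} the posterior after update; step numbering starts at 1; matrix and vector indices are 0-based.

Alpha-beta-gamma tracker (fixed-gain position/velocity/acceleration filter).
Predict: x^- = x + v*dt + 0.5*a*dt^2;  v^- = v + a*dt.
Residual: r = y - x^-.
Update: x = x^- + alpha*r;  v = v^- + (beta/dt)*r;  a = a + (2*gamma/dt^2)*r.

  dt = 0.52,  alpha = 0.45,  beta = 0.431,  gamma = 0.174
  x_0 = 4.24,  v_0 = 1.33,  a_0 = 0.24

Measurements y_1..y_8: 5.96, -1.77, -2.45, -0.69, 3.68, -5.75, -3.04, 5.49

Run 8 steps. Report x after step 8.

x_post = 4.8490

step 1: x_pred=4.9640  r=0.9960  x^+=5.4122  v^+=2.2803  a^+=1.5218
step 2: x_pred=6.8037  r=-8.5737  x^+=2.9455  v^+=-4.0347  a^+=-9.5125
step 3: x_pred=-0.4386  r=-2.0114  x^+=-1.3437  v^+=-10.6483  a^+=-12.1011
step 4: x_pred=-8.5169  r=7.8269  x^+=-4.9948  v^+=-10.4536  a^+=-2.0280
step 5: x_pred=-10.7049  r=14.3849  x^+=-4.2317  v^+=0.4147  a^+=16.4850
step 6: x_pred=-1.7873  r=-3.9627  x^+=-3.5705  v^+=5.7024  a^+=11.3851
step 7: x_pred=0.9340  r=-3.9740  x^+=-0.8543  v^+=8.3288  a^+=6.2706
step 8: x_pred=4.3245  r=1.1655  x^+=4.8490  v^+=12.5556  a^+=7.7706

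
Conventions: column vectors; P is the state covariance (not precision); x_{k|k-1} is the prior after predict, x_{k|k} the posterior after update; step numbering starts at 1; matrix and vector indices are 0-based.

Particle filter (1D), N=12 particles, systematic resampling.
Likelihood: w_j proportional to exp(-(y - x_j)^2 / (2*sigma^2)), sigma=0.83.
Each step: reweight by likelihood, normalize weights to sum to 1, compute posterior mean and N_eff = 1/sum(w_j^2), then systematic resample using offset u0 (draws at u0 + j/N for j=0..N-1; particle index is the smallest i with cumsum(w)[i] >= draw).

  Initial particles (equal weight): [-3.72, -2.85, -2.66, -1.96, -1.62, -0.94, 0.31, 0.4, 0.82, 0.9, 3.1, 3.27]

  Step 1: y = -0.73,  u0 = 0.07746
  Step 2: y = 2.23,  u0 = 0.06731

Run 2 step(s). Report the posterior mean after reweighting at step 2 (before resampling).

post_mean = 0.6987

step 1: w=[0.0005, 0.0122, 0.0213, 0.1061, 0.1790, 0.3081, 0.1451, 0.1259, 0.0556, 0.0462, 0.0000, 0.0000]  mean=-0.6981  Neff=5.5267  idx=[3, 4, 4, 5, 5, 5, 5, 6, 6, 7, 8, 9]
step 2: w=[0.0000, 0.0000, 0.0000, 0.0009, 0.0009, 0.0009, 0.0009, 0.0929, 0.0929, 0.1186, 0.3185, 0.3734]  mean=0.6987  Neff=3.6735  idx=[7, 8, 9, 10, 10, 10, 10, 11, 11, 11, 11, 11]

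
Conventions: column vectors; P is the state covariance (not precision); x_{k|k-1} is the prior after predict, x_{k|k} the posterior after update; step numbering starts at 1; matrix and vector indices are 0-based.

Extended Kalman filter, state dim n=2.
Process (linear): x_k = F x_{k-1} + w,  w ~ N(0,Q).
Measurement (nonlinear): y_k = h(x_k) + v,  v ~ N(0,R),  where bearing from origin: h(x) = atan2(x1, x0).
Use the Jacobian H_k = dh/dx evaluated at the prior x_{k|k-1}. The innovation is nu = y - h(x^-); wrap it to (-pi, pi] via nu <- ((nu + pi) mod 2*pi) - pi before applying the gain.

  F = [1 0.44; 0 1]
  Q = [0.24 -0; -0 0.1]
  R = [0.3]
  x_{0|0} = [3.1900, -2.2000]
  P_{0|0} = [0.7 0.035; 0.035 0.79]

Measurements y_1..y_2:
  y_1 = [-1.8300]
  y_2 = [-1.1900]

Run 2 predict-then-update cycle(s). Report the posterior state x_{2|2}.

step 1: x^-=[2.2220, -2.2000]  P^-=[1.1237 0.3826; 0.3826 0.8900]  H_jac=[0.2250 0.2273]  S=[0.4420]  K=[0.7688; 0.6524]  nu=[-1.0496]  x^+=[1.4151, -2.8847]  P^+=[0.8625 0.1609; 0.1609 0.7019]
step 2: x^-=[0.1458, -2.8847]  P^-=[1.3800 0.4697; 0.4697 0.8019]  H_jac=[0.3458 0.0175]  S=[0.4709]  K=[1.0307; 0.3747]  nu=[0.3303]  x^+=[0.4862, -2.7610]  P^+=[0.8797 0.2879; 0.2879 0.7358]

x_post = [0.4862, -2.7610]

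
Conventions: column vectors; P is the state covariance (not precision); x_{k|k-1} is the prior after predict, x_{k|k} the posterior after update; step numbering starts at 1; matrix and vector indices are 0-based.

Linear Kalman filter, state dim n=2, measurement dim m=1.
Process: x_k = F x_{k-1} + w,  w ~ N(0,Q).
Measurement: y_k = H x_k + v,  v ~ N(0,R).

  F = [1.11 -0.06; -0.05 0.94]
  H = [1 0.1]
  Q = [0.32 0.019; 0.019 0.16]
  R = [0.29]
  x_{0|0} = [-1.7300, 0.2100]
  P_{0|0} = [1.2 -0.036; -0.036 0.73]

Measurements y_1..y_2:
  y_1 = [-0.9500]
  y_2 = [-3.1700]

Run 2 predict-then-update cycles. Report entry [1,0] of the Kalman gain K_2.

step 1: x^-=[-1.9329, 0.2839]  P^-=[1.8059 -0.1264; -0.1264 0.8114]  S=[2.0788]  K=[0.8627; -0.0218]  nu=[0.9545]  x^+=[-1.1095, 0.2631]  P^+=[0.2589 -0.0874; -0.0874 0.8104]
step 2: x^-=[-1.2473, 0.3028]  P^-=[0.6536 -0.1325; -0.1325 0.8850]  S=[0.9259]  K=[0.6915; -0.0475]  nu=[-1.9530]  x^+=[-2.5979, 0.3956]  P^+=[0.2108 -0.1021; -0.1021 0.8829]

K[1,0] = -0.0475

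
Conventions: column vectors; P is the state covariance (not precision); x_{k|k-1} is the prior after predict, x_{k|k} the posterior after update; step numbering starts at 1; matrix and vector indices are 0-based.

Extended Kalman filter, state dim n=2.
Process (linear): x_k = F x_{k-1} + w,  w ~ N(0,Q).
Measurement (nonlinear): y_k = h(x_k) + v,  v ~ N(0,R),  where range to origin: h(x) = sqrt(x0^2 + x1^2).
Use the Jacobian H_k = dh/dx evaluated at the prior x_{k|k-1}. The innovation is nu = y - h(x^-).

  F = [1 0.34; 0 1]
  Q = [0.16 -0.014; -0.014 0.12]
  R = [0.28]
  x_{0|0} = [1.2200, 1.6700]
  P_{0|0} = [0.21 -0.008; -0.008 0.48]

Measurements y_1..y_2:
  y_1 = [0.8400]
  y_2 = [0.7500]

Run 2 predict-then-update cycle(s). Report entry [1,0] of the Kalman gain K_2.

K[1,0] = 0.3305

step 1: x^-=[1.7878, 1.6700]  P^-=[0.4200 0.1412; 0.1412 0.6000]  H_jac=[0.7308 0.6826]  S=[0.9248]  K=[0.4362; 0.5545]  nu=[-1.6065]  x^+=[1.0871, 0.7793]  P^+=[0.2441 -0.0824; -0.0824 0.3157]
step 2: x^-=[1.3521, 0.7793]  P^-=[0.3846 0.0109; 0.0109 0.4357]  H_jac=[0.8664 0.4993]  S=[0.6867]  K=[0.4931; 0.3305]  nu=[-0.8106]  x^+=[0.9524, 0.5113]  P^+=[0.2176 -0.1010; -0.1010 0.3607]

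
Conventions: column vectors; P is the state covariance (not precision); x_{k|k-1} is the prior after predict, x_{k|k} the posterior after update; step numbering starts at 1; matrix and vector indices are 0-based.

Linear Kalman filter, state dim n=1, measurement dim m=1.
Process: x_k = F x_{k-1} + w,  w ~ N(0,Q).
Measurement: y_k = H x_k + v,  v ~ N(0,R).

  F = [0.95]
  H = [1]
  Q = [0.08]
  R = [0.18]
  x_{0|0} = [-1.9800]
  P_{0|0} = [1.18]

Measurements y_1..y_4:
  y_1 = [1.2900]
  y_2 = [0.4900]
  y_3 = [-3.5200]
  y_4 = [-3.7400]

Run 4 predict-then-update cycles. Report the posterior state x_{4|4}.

x_post = [-2.4570]

step 1: x^-=[-1.8810]  P^-=[1.1449]  S=[1.3249]  K=[0.8641]  nu=[3.1710]  x^+=[0.8592]  P^+=[0.1555]
step 2: x^-=[0.8162]  P^-=[0.2204]  S=[0.4004]  K=[0.5504]  nu=[-0.3262]  x^+=[0.6367]  P^+=[0.0991]
step 3: x^-=[0.6048]  P^-=[0.1694]  S=[0.3494]  K=[0.4849]  nu=[-4.1248]  x^+=[-1.3951]  P^+=[0.0873]
step 4: x^-=[-1.3254]  P^-=[0.1588]  S=[0.3388]  K=[0.4687]  nu=[-2.4146]  x^+=[-2.4570]  P^+=[0.0844]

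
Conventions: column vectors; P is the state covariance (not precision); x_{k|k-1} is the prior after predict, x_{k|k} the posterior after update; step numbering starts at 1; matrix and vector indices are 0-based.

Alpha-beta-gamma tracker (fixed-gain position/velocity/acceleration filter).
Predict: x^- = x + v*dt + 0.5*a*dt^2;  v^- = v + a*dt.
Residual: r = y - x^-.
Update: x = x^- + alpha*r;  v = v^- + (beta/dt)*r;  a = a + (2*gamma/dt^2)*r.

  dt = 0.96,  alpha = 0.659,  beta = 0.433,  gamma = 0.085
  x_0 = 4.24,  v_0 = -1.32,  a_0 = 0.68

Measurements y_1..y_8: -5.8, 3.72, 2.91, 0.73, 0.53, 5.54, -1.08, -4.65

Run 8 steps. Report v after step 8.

step 1: x_pred=3.2861  r=-9.0861  x^+=-2.7016  v^+=-4.7654  a^+=-0.9960
step 2: x_pred=-7.7354  r=11.4554  x^+=-0.1863  v^+=-0.5548  a^+=1.1170
step 3: x_pred=-0.2041  r=3.1141  x^+=1.8481  v^+=1.9222  a^+=1.6915
step 4: x_pred=4.4728  r=-3.7428  x^+=2.0063  v^+=1.8579  a^+=1.0011
step 5: x_pred=4.2511  r=-3.7211  x^+=1.7989  v^+=1.1405  a^+=0.3147
step 6: x_pred=3.0388  r=2.5012  x^+=4.6871  v^+=2.5707  a^+=0.7760
step 7: x_pred=7.5126  r=-8.5926  x^+=1.8501  v^+=-0.5599  a^+=-0.8090
step 8: x_pred=0.9398  r=-5.5898  x^+=-2.7439  v^+=-3.8577  a^+=-1.8401

v_post = -3.8577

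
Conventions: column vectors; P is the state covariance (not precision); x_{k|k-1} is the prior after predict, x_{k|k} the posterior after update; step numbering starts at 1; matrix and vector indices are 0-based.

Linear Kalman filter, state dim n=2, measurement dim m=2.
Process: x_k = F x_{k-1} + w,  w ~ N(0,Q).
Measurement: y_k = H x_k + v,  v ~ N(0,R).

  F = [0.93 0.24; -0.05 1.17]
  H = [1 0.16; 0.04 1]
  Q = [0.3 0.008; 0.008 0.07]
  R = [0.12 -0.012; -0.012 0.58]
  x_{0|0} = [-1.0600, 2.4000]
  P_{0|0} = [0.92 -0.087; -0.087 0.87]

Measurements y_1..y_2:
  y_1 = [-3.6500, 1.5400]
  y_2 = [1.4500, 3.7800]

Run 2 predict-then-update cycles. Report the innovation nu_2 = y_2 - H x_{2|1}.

innov = [4.0178, 1.6719]

step 1: x^-=[-0.4098, 2.8610]  P^-=[1.1070 0.1159; 0.1159 1.2734]  S=[1.2967 0.3527; 0.3527 1.8645]  K=[0.8905 -0.0825; 0.0633 0.6735]  nu=[-3.6980, -1.3046]  x^+=[-3.5950, 1.7481]  P^+=[0.1180 -0.0633; -0.0633 0.3924]
step 2: x^-=[-2.9238, 2.2251]  P^-=[0.3964 0.0446; 0.0446 0.6149]  S=[0.5464 0.1471; 0.1471 1.1991]  K=[0.7497 -0.0416; 0.1274 0.4986]  nu=[4.0178, 1.6719]  x^+=[0.0189, 3.5707]  P^+=[0.0964 -0.0370; -0.0370 0.2892]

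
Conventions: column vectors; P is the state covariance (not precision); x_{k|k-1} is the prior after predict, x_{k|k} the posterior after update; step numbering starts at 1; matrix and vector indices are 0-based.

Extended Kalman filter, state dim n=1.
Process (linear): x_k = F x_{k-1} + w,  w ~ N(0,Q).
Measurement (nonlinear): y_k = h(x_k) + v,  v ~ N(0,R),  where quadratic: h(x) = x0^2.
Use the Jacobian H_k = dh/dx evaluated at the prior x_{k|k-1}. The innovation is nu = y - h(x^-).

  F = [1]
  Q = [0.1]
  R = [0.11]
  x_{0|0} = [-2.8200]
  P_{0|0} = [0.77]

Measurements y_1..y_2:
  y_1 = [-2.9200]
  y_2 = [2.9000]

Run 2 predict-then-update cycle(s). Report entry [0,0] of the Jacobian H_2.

step 1: x^-=[-2.8200]  P^-=[0.8700]  H_jac=[-5.6400]  S=[27.7844]  K=[-0.1766]  nu=[-10.8724]  x^+=[-0.8999]  P^+=[0.0034]
step 2: x^-=[-0.8999]  P^-=[0.1034]  H_jac=[-1.7998]  S=[0.4451]  K=[-0.4183]  nu=[2.0902]  x^+=[-1.7742]  P^+=[0.0256]

H_jac[0,0] = -1.7998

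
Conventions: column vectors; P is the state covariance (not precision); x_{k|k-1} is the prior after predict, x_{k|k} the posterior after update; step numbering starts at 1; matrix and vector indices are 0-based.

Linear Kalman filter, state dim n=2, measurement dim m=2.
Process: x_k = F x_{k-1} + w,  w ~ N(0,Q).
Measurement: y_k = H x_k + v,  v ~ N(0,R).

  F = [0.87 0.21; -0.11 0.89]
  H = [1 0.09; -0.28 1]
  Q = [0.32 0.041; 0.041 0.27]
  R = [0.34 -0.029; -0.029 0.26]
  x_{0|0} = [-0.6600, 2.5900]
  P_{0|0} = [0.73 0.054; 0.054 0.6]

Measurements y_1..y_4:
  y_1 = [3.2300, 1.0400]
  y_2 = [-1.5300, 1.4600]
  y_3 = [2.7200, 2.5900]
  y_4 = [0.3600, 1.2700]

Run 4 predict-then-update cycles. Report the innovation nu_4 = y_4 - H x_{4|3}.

innov = [-1.6601, -0.1892]

step 1: x^-=[-0.0303, 2.3777]  P^-=[0.9187 0.1238; 0.1238 0.7435]  S=[1.2870 -0.0986; -0.0986 1.0062]  K=[0.7177 -0.0622; 0.2037 0.7244]  nu=[3.0463, -1.3462]  x^+=[2.2399, 2.0231]  P^+=[0.2430 0.0311; 0.0311 0.1911]
step 2: x^-=[2.3735, 1.5541]  P^-=[0.5237 0.0768; 0.0768 0.4183]  S=[0.8809 -0.0631; -0.0631 0.6763]  K=[0.5990 -0.0474; 0.1731 0.6028]  nu=[-4.0434, 0.5705]  x^+=[-0.0753, 1.1981]  P^+=[0.2026 0.0270; 0.0270 0.1593]
step 3: x^-=[0.1861, 1.0746]  P^-=[0.4902 0.0717; 0.0717 0.3933]  S=[0.8463 -0.0610; -0.0610 0.6516]  K=[0.5836 -0.0460; 0.1690 0.5886]  nu=[2.4372, 1.5675]  x^+=[1.5362, 2.4090]  P^+=[0.1974 0.0264; 0.0264 0.1555]
step 4: x^-=[1.8424, 1.9750]  P^-=[0.4859 0.0710; 0.0710 0.3904]  S=[0.8418 -0.0607; -0.0607 0.6488]  K=[0.5815 -0.0459; 0.1684 0.5869]  nu=[-1.6601, -0.1892]  x^+=[0.8858, 1.5845]  P^+=[0.1967 0.0263; 0.0263 0.1551]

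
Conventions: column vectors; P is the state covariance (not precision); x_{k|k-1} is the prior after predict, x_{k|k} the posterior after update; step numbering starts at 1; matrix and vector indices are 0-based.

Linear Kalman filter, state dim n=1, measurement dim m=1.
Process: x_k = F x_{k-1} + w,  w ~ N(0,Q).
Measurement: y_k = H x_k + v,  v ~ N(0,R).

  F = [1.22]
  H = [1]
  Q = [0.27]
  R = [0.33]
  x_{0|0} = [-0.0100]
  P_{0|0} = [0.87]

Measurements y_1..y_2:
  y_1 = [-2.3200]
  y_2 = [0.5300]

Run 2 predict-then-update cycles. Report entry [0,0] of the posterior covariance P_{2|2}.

step 1: x^-=[-0.0122]  P^-=[1.5649]  S=[1.8949]  K=[0.8258]  nu=[-2.3078]  x^+=[-1.9181]  P^+=[0.2725]
step 2: x^-=[-2.3401]  P^-=[0.6756]  S=[1.0056]  K=[0.6718]  nu=[2.8701]  x^+=[-0.4118]  P^+=[0.2217]

P_post[0,0] = 0.2217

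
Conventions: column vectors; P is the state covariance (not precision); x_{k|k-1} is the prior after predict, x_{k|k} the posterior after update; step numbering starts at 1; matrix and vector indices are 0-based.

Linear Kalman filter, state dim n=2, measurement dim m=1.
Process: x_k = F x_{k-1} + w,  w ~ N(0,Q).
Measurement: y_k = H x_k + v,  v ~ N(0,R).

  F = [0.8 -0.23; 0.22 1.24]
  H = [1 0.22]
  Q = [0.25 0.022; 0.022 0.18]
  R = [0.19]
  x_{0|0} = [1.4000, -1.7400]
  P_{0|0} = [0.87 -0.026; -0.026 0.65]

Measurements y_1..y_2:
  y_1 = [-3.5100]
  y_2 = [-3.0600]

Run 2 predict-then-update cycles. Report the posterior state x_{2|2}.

x_post = [-1.8342, -3.8345]

step 1: x^-=[1.5202, -1.8496]  P^-=[0.8508 -0.0347; -0.0347 1.2074]  S=[1.0839]  K=[0.7778; 0.2130]  nu=[-4.6233]  x^+=[-2.0760, -2.8344]  P^+=[0.1949 -0.2143; -0.2143 1.1582]
step 2: x^-=[-1.0089, -3.9714]  P^-=[0.5149 -0.4758; -0.4758 1.8533]  S=[0.5853]  K=[0.7009; -0.1163]  nu=[-1.1774]  x^+=[-1.8342, -3.8345]  P^+=[0.2274 -0.4281; -0.4281 1.8454]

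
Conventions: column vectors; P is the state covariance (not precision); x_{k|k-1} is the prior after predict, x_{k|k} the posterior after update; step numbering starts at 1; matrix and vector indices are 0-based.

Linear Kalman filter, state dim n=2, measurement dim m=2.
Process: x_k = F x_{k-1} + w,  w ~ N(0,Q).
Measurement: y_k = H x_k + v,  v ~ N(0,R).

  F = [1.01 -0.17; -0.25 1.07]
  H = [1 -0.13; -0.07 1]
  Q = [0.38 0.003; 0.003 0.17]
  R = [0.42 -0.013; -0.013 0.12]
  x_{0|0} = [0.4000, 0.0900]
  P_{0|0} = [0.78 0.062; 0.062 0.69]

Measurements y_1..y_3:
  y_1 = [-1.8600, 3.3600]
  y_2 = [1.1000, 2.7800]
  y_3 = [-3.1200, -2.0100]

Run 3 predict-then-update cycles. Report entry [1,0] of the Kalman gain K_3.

K[1,0] = 0.0070

step 1: x^-=[0.3887, -0.0037]  P^-=[1.1743 -0.2498; -0.2498 0.9756]  S=[1.6758 -0.4741; -0.4741 1.1363]  K=[0.7228 0.0094; 0.0255 0.8846]  nu=[-2.2492, 3.3909]  x^+=[-1.2052, 2.9385]  P^+=[0.3052 0.0131; 0.0131 0.1067]
step 2: x^-=[-1.7168, 3.4454]  P^-=[0.6899 -0.0788; -0.0788 0.3043]  S=[1.1355 -0.1803; -0.1803 0.4387]  K=[0.6104 -0.0387; 0.0085 0.7097]  nu=[3.2647, -0.7856]  x^+=[0.3065, 2.9157]  P^+=[0.2576 0.0055; 0.0055 0.0854]
step 3: x^-=[-0.1861, 3.0431]  P^-=[0.6434 -0.0715; -0.0715 0.2810]  S=[1.0867 -0.1667; -0.1667 0.4142]  K=[0.5941 -0.0422; 0.0070 0.6934]  nu=[-2.5383, -5.0662]  x^+=[-1.4804, -0.4873]  P^+=[0.2507 0.0048; 0.0048 0.0834]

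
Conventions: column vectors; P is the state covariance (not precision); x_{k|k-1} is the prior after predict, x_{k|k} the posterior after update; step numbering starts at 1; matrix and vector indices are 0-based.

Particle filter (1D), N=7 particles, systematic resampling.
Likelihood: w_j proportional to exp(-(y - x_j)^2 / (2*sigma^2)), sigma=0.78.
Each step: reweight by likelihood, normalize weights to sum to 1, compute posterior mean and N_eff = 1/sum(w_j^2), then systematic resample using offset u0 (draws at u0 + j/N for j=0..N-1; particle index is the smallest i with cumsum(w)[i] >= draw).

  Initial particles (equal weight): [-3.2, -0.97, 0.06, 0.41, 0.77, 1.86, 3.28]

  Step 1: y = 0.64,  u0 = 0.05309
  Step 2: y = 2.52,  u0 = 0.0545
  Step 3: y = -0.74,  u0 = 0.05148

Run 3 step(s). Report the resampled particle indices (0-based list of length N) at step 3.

step 1: w=[0.0000, 0.0381, 0.2432, 0.3070, 0.3162, 0.0944, 0.0010]  mean=0.5260  Neff=3.7909  idx=[2, 2, 3, 3, 4, 4, 5]
step 2: w=[0.0075, 0.0075, 0.0278, 0.0278, 0.0872, 0.0872, 0.7551]  mean=1.5624  Neff=1.7037  idx=[3, 5, 6, 6, 6, 6, 6]
step 3: w=[0.6611, 0.3010, 0.0076, 0.0076, 0.0076, 0.0076, 0.0076]  mean=0.5733  Neff=1.8940  idx=[0, 0, 0, 0, 0, 1, 1]

resampled_idx = [0, 0, 0, 0, 0, 1, 1]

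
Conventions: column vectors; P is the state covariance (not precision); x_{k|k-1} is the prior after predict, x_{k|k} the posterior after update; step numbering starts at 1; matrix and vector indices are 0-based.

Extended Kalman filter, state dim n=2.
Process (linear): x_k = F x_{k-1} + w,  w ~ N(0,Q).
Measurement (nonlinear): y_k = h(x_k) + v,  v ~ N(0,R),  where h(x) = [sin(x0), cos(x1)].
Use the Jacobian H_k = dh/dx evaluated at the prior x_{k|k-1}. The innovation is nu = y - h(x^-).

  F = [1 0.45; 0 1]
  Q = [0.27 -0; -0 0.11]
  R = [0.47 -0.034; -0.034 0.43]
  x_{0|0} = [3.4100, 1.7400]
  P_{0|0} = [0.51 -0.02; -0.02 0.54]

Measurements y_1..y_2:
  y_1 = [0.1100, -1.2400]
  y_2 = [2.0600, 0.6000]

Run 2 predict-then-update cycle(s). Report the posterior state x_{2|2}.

step 1: x^-=[4.1930, 1.7400]  P^-=[0.8714 0.2230; 0.2230 0.6500]  H_jac=[-0.4963 0.0000; 0.0000 -0.9857]  S=[0.6847 0.0751; 0.0751 1.0616]  K=[-0.6137 -0.1636; -0.0962 -0.5968]  nu=[0.9781, -1.0716]  x^+=[3.7681, 2.2854]  P^+=[0.5699 0.0502; 0.0502 0.2570]
step 2: x^-=[4.7965, 2.2854]  P^-=[0.9372 0.1659; 0.1659 0.3670]  H_jac=[0.0840 0.0000; 0.0000 -0.7554]  S=[0.4766 -0.0445; -0.0445 0.6394]  K=[0.1478 -0.1857; -0.0113 -0.4344]  nu=[3.0565, 1.2553]  x^+=[5.0152, 1.7055]  P^+=[0.9023 0.1123; 0.1123 0.2467]

x_post = [5.0152, 1.7055]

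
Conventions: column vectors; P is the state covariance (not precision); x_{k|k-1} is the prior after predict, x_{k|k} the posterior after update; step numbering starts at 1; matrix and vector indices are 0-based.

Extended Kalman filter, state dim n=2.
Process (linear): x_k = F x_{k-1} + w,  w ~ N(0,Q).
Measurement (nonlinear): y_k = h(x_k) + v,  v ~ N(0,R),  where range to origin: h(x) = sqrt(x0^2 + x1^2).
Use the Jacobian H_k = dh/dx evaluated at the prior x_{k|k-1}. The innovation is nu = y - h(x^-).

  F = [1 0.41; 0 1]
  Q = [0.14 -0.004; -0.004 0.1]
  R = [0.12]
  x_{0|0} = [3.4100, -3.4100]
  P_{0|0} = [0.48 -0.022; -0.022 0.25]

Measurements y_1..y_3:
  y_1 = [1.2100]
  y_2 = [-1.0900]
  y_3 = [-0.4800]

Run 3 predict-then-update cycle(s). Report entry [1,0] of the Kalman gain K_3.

step 1: x^-=[2.0119, -3.4100]  P^-=[0.6440 0.0765; 0.0765 0.3500]  H_jac=[0.5081 -0.8613]  S=[0.4790]  K=[0.5457; -0.5482]  nu=[-2.7493]  x^+=[0.5117, -1.9028]  P^+=[0.5014 0.2198; 0.2198 0.2061]
step 2: x^-=[-0.2685, -1.9028]  P^-=[0.8562 0.3003; 0.3003 0.3061]  H_jac=[-0.1397 -0.9902]  S=[0.5199]  K=[-0.8020; -0.6636]  nu=[-3.0116]  x^+=[2.1469, 0.0958]  P^+=[0.5218 0.0236; 0.0236 0.0771]
step 3: x^-=[2.1862, 0.0958]  P^-=[0.6941 0.0512; 0.0512 0.1771]  H_jac=[0.9990 0.0438]  S=[0.8176]  K=[0.8509; 0.0720]  nu=[-2.6683]  x^+=[-0.0842, -0.0963]  P^+=[0.1022 0.0011; 0.0011 0.1729]

K[1,0] = 0.0720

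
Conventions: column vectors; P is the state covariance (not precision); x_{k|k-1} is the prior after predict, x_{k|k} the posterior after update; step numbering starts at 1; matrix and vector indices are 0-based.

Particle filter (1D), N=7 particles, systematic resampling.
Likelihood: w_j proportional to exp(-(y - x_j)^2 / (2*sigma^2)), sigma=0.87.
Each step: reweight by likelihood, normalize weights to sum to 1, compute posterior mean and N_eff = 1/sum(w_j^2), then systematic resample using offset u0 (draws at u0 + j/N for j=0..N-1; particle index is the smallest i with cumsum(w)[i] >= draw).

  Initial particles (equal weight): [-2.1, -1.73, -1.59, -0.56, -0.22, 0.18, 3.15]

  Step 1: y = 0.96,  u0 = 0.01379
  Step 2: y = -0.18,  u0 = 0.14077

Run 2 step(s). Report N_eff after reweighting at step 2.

step 1: w=[0.0015, 0.0062, 0.0101, 0.1609, 0.2950, 0.4952, 0.0311]  mean=0.0023  Neff=2.7839  idx=[2, 3, 4, 4, 5, 5, 5]
step 2: w=[0.0454, 0.1533, 0.1685, 0.1685, 0.1548, 0.1548, 0.1548]  mean=-0.1485  Neff=6.4845  idx=[1, 2, 3, 4, 5, 6, 6]

N_eff = 6.4845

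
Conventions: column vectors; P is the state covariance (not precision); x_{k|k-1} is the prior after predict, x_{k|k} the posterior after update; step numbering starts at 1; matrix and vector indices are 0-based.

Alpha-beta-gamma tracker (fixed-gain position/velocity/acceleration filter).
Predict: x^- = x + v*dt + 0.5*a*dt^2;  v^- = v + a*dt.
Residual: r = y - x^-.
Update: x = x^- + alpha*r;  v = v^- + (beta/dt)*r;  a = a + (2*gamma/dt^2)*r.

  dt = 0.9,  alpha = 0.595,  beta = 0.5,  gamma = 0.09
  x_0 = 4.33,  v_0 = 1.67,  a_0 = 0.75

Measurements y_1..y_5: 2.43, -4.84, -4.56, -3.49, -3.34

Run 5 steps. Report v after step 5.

step 1: x_pred=6.1368  r=-3.7067  x^+=3.9312  v^+=0.2857  a^+=-0.0737
step 2: x_pred=4.1585  r=-8.9985  x^+=-1.1956  v^+=-4.7798  a^+=-2.0734
step 3: x_pred=-6.3372  r=1.7772  x^+=-5.2798  v^+=-5.6586  a^+=-1.6785
step 4: x_pred=-11.0522  r=7.5622  x^+=-6.5527  v^+=-2.9679  a^+=0.0020
step 5: x_pred=-9.2230  r=5.8830  x^+=-5.7226  v^+=0.3022  a^+=1.3094

v_post = 0.3022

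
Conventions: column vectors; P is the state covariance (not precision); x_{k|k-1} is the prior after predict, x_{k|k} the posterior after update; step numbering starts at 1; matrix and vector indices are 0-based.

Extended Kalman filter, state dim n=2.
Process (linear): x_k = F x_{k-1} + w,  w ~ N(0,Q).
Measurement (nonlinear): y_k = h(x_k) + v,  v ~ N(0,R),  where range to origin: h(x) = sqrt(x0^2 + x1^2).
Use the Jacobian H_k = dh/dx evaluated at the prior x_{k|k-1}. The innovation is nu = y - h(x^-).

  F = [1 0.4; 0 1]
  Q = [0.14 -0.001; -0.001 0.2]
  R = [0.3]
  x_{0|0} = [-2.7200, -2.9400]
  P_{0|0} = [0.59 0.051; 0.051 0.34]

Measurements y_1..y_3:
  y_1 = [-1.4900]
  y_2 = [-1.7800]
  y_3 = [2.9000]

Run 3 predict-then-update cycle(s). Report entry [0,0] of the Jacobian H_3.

step 1: x^-=[-3.8960, -2.9400]  P^-=[0.8252 0.1860; 0.1860 0.5400]  H_jac=[-0.7982 -0.6024]  S=[1.2006]  K=[-0.6420; -0.3946]  nu=[-6.3708]  x^+=[0.1939, -0.4261]  P^+=[0.3304 -0.1181; -0.1181 0.3531]
step 2: x^-=[0.0234, -0.4261]  P^-=[0.4324 0.0221; 0.0221 0.5531]  H_jac=[0.0549 -0.9985]  S=[0.8503]  K=[0.0019; -0.6480]  nu=[-2.2068]  x^+=[0.0191, 1.0040]  P^+=[0.4324 0.0232; 0.0232 0.1960]
step 3: x^-=[0.4207, 1.0040]  P^-=[0.6223 0.1006; 0.1006 0.3960]  H_jac=[0.3865 0.9223]  S=[0.8015]  K=[0.4158; 0.5042]  nu=[1.8115]  x^+=[1.1739, 1.9172]  P^+=[0.4837 -0.0675; -0.0675 0.1923]

H_jac[0,0] = 0.3865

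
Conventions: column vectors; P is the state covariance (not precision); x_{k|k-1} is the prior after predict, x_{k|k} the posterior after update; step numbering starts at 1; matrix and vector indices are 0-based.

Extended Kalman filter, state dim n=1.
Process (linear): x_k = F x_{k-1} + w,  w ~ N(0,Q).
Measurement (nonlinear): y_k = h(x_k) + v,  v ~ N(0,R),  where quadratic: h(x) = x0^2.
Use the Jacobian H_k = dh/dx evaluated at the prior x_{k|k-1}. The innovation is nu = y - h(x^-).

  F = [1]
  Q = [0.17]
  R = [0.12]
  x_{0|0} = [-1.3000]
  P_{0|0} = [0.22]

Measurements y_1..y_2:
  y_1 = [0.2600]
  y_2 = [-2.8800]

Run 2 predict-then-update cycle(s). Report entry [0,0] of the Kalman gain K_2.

step 1: x^-=[-1.3000]  P^-=[0.3900]  H_jac=[-2.6000]  S=[2.7564]  K=[-0.3679]  nu=[-1.4300]  x^+=[-0.7739]  P^+=[0.0170]
step 2: x^-=[-0.7739]  P^-=[0.1870]  H_jac=[-1.5479]  S=[0.5680]  K=[-0.5096]  nu=[-3.4790]  x^+=[0.9988]  P^+=[0.0395]

K[0,0] = -0.5096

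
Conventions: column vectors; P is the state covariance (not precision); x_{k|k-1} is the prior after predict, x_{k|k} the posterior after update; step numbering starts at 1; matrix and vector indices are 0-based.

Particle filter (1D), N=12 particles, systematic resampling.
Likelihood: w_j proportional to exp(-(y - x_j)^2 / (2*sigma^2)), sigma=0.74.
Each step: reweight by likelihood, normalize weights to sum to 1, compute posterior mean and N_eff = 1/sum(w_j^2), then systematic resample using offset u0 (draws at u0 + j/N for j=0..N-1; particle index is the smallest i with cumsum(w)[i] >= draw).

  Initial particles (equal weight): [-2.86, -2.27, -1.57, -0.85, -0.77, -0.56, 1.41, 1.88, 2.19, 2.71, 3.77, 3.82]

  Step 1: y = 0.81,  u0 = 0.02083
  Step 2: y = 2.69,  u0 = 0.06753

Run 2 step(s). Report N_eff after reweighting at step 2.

N_eff = 7.0979

step 1: w=[0.0000, 0.0001, 0.0034, 0.0488, 0.0619, 0.1089, 0.4352, 0.2126, 0.1062, 0.0224, 0.0002, 0.0002]  mean=1.1522  Neff=3.7806  idx=[3, 4, 5, 6, 6, 6, 6, 6, 7, 7, 7, 8]
step 2: w=[0.0000, 0.0000, 0.0000, 0.0629, 0.0629, 0.0629, 0.0629, 0.0629, 0.1541, 0.1541, 0.1541, 0.2233]  mean=1.8014  Neff=7.0979  idx=[4, 5, 6, 8, 8, 9, 9, 10, 10, 11, 11, 11]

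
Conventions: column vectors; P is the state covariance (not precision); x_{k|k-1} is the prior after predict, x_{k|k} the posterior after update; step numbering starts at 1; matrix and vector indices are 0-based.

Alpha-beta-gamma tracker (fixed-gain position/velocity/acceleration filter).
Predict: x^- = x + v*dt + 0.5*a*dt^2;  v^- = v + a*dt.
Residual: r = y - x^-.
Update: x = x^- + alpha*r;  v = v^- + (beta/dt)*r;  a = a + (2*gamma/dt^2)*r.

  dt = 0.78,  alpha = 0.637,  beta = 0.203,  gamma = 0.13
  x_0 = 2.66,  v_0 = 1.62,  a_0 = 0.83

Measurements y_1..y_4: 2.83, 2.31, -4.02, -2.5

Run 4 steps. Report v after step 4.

v_post = -4.4681

step 1: x_pred=4.1761  r=-1.3461  x^+=3.3186  v^+=1.9171  a^+=0.2547
step 2: x_pred=4.8914  r=-2.5814  x^+=3.2471  v^+=1.4439  a^+=-0.8484
step 3: x_pred=4.1152  r=-8.1352  x^+=-1.0669  v^+=-1.3351  a^+=-4.3250
step 4: x_pred=-3.4239  r=0.9239  x^+=-2.8354  v^+=-4.4681  a^+=-3.9302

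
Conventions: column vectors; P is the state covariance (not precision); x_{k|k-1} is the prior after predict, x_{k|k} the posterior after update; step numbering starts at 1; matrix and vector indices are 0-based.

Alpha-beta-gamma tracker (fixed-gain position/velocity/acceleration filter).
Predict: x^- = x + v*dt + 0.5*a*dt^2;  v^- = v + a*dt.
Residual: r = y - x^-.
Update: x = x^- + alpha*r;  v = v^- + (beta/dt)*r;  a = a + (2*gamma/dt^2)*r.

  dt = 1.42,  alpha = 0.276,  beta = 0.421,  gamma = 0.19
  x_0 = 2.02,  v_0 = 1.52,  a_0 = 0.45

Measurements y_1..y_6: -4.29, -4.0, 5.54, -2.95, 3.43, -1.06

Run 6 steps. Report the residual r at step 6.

resid = -6.7935

step 1: x_pred=4.6321  r=-8.9221  x^+=2.1696  v^+=-0.4862  a^+=-1.2314
step 2: x_pred=0.2377  r=-4.2377  x^+=-0.9319  v^+=-3.4912  a^+=-2.0300
step 3: x_pred=-7.9361  r=13.4761  x^+=-4.2167  v^+=-2.3784  a^+=0.5096
step 4: x_pred=-7.0803  r=4.1303  x^+=-5.9403  v^+=-0.4302  a^+=1.2880
step 5: x_pred=-5.2527  r=8.6827  x^+=-2.8563  v^+=3.9729  a^+=2.9243
step 6: x_pred=5.7335  r=-6.7935  x^+=3.8585  v^+=6.1113  a^+=1.6440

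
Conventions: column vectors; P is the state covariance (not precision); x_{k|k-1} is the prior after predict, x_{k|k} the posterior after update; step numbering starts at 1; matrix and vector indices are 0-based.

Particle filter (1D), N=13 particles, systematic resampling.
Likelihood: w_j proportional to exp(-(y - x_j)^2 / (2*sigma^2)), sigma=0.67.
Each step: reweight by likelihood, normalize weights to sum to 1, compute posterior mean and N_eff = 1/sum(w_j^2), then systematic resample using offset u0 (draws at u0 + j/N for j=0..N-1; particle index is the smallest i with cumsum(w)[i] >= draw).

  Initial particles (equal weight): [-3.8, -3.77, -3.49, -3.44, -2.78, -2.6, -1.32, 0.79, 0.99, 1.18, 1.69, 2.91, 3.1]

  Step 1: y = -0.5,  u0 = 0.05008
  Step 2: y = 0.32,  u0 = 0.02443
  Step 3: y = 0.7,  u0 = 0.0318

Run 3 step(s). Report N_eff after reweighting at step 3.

step 1: w=[0.0000, 0.0000, 0.0001, 0.0001, 0.0040, 0.0095, 0.6122, 0.2029, 0.1092, 0.0558, 0.0062, 0.0000, 0.0000]  mean=-0.4998  Neff=2.3192  idx=[6, 6, 6, 6, 6, 6, 6, 6, 7, 7, 7, 8, 9]
step 2: w=[0.0132, 0.0132, 0.0132, 0.0132, 0.0132, 0.0132, 0.0132, 0.0132, 0.2063, 0.2063, 0.2063, 0.1600, 0.1157]  mean=0.6445  Neff=5.9522  idx=[1, 7, 8, 8, 9, 9, 9, 10, 10, 10, 11, 11, 12]
step 3: w=[0.0010, 0.0010, 0.0940, 0.0940, 0.0940, 0.0940, 0.0940, 0.0940, 0.0940, 0.0940, 0.0864, 0.0864, 0.0734]  mean=0.8489  Neff=10.9927  idx=[2, 3, 3, 4, 5, 6, 7, 8, 8, 9, 10, 11, 12]

N_eff = 10.9927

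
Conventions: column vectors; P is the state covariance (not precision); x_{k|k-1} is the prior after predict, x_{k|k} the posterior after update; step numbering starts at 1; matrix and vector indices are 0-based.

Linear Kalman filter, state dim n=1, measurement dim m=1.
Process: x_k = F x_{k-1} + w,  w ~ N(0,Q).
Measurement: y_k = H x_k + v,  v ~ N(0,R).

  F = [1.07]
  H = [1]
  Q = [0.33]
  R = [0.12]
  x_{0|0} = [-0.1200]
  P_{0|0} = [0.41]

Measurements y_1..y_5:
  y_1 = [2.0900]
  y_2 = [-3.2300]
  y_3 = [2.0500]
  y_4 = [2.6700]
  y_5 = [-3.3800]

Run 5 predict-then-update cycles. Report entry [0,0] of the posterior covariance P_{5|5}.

P_post[0,0] = 0.0942

step 1: x^-=[-0.1284]  P^-=[0.7994]  S=[0.9194]  K=[0.8695]  nu=[2.2184]  x^+=[1.8005]  P^+=[0.1043]
step 2: x^-=[1.9265]  P^-=[0.4495]  S=[0.5695]  K=[0.7893]  nu=[-5.1565]  x^+=[-2.1434]  P^+=[0.0947]
step 3: x^-=[-2.2934]  P^-=[0.4384]  S=[0.5584]  K=[0.7851]  nu=[4.3434]  x^+=[1.1167]  P^+=[0.0942]
step 4: x^-=[1.1948]  P^-=[0.4379]  S=[0.5579]  K=[0.7849]  nu=[1.4752]  x^+=[2.3527]  P^+=[0.0942]
step 5: x^-=[2.5174]  P^-=[0.4378]  S=[0.5578]  K=[0.7849]  nu=[-5.8974]  x^+=[-2.1114]  P^+=[0.0942]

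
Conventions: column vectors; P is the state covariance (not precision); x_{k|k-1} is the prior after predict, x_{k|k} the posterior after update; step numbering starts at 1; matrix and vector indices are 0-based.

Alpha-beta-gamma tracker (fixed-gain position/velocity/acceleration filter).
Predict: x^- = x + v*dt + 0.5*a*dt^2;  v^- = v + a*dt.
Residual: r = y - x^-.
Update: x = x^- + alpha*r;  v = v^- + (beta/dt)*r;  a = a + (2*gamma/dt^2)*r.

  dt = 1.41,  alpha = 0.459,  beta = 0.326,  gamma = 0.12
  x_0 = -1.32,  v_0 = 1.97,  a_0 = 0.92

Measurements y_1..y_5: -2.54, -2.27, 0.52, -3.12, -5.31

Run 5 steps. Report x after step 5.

step 1: x_pred=2.3722  r=-4.9122  x^+=0.1175  v^+=2.1315  a^+=0.3270
step 2: x_pred=3.4479  r=-5.7179  x^+=0.8234  v^+=1.2705  a^+=-0.3633
step 3: x_pred=2.2537  r=-1.7337  x^+=1.4580  v^+=0.3575  a^+=-0.5726
step 4: x_pred=1.3929  r=-4.5129  x^+=-0.6785  v^+=-1.4932  a^+=-1.1173
step 5: x_pred=-3.8947  r=-1.4153  x^+=-4.5443  v^+=-3.3959  a^+=-1.2882

x_post = -4.5443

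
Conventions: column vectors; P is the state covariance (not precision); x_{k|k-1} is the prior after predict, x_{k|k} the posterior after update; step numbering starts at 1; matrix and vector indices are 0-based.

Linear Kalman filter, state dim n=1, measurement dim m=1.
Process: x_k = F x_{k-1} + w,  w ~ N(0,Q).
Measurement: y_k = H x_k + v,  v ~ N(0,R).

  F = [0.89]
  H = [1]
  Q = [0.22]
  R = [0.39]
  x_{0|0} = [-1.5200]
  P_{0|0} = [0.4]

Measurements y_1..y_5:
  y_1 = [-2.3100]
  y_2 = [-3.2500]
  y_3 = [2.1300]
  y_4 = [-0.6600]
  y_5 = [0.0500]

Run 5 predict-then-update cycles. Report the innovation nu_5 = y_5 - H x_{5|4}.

step 1: x^-=[-1.3528]  P^-=[0.5368]  S=[0.9268]  K=[0.5792]  nu=[-0.9572]  x^+=[-1.9072]  P^+=[0.2259]
step 2: x^-=[-1.6974]  P^-=[0.3989]  S=[0.7889]  K=[0.5057]  nu=[-1.5526]  x^+=[-2.4825]  P^+=[0.1972]
step 3: x^-=[-2.2094]  P^-=[0.3762]  S=[0.7662]  K=[0.4910]  nu=[4.3394]  x^+=[-0.0788]  P^+=[0.1915]
step 4: x^-=[-0.0701]  P^-=[0.3717]  S=[0.7617]  K=[0.4880]  nu=[-0.5899]  x^+=[-0.3580]  P^+=[0.1903]
step 5: x^-=[-0.3186]  P^-=[0.3707]  S=[0.7607]  K=[0.4873]  nu=[0.3686]  x^+=[-0.1390]  P^+=[0.1901]

innov = [0.3686]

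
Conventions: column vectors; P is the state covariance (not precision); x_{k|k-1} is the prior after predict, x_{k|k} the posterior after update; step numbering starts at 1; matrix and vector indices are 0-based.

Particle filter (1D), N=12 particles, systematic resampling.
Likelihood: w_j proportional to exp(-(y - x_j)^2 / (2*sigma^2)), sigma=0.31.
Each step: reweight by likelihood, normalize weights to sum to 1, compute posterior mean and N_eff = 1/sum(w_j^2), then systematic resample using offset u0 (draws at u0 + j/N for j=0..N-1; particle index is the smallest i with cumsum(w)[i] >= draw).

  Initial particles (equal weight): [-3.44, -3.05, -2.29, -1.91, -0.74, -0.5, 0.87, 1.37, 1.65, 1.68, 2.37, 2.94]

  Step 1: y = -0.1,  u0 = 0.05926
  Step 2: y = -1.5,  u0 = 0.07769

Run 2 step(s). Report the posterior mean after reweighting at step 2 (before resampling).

post_mean = -0.6543

step 1: w=[0.0000, 0.0000, 0.0000, 0.0000, 0.2115, 0.7751, 0.0133, 0.0000, 0.0000, 0.0000, 0.0000, 0.0000]  mean=-0.5325  Neff=1.5486  idx=[4, 4, 5, 5, 5, 5, 5, 5, 5, 5, 5, 5]
step 2: w=[0.3215, 0.3215, 0.0357, 0.0357, 0.0357, 0.0357, 0.0357, 0.0357, 0.0357, 0.0357, 0.0357, 0.0357]  mean=-0.6543  Neff=4.5568  idx=[0, 0, 0, 1, 1, 1, 1, 2, 4, 7, 9, 11]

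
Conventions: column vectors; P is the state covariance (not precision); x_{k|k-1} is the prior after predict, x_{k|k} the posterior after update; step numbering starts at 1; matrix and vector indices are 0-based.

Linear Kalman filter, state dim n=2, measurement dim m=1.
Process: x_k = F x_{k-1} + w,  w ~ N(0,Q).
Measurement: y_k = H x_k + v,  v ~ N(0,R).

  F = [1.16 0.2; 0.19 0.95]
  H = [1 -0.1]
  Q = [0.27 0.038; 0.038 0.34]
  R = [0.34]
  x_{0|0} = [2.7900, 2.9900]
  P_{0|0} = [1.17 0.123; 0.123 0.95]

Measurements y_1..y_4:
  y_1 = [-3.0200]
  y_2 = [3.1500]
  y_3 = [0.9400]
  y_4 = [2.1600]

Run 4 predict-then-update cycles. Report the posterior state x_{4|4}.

x_post = [2.4916, 2.9355]

step 1: x^-=[3.8344, 3.3706]  P^-=[1.9394 0.6166; 0.6166 1.2840]  S=[2.1689]  K=[0.8657; 0.2251]  nu=[-6.5173]  x^+=[-1.8080, 1.9037]  P^+=[0.3137 0.1939; 0.1939 1.1741]
step 2: x^-=[-1.7165, 1.4650]  P^-=[0.8291 0.5513; 0.5513 1.4810]  S=[1.0737]  K=[0.7209; 0.3756]  nu=[5.0130]  x^+=[1.8973, 3.3477]  P^+=[0.2712 0.2606; 0.2606 1.3296]
step 3: x^-=[2.8704, 3.5408]  P^-=[0.8090 0.6475; 0.6475 1.6438]  S=[1.0359]  K=[0.7184; 0.4664]  nu=[-1.5763]  x^+=[1.7379, 2.8056]  P^+=[0.2743 0.3004; 0.3004 1.4185]
step 4: x^-=[2.5771, 2.9955]  P^-=[0.8352 0.7104; 0.7104 1.7385]  S=[1.0505]  K=[0.7274; 0.5108]  nu=[-0.1176]  x^+=[2.4916, 2.9355]  P^+=[0.2793 0.3201; 0.3201 1.4645]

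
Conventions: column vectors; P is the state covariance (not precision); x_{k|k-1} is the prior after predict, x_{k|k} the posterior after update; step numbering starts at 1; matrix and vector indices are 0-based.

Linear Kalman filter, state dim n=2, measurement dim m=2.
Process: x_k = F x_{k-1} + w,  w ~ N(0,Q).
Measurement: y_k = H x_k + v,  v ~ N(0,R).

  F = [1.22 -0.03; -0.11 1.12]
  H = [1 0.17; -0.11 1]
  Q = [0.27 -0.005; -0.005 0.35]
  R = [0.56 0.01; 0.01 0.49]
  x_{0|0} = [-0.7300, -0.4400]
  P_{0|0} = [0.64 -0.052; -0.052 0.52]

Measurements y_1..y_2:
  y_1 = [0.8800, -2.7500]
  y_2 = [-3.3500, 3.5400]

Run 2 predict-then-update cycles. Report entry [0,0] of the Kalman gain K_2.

K[0,0] = 0.5870

step 1: x^-=[-0.8774, -0.4125]  P^-=[1.2269 -0.1796; -0.1796 1.0228]  S=[1.7554 -0.1273; -0.1273 1.5672]  K=[0.6709 -0.1462; 0.0453 0.6689]  nu=[1.8275, -2.4340]  x^+=[0.7046, -1.9580]  P^+=[0.3782 -0.0233; -0.0233 0.3257]
step 2: x^-=[0.9183, -2.2705]  P^-=[0.8349 -0.0987; -0.0987 0.7688]  S=[1.3836 -0.0479; -0.0479 1.2906]  K=[0.5870 -0.1258; 0.0442 0.6058]  nu=[-3.8824, 5.9115]  x^+=[-2.1041, 1.1390]  P^+=[0.3307 -0.0194; -0.0194 0.2951]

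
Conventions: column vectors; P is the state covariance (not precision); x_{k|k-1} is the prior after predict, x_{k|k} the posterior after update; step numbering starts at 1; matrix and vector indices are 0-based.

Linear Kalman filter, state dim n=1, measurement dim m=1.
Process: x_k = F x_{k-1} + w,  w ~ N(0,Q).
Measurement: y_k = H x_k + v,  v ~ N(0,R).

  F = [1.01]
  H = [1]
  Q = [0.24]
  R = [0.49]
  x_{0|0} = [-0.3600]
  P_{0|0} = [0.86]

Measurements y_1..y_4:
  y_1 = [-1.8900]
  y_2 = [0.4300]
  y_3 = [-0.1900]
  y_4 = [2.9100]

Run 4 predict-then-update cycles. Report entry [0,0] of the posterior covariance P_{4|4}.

P_post[0,0] = 0.2464

step 1: x^-=[-0.3636]  P^-=[1.1173]  S=[1.6073]  K=[0.6951]  nu=[-1.5264]  x^+=[-1.4247]  P^+=[0.3406]
step 2: x^-=[-1.4389]  P^-=[0.5875]  S=[1.0775]  K=[0.5452]  nu=[1.8689]  x^+=[-0.4199]  P^+=[0.2672]
step 3: x^-=[-0.4241]  P^-=[0.5125]  S=[1.0025]  K=[0.5112]  nu=[0.2341]  x^+=[-0.3044]  P^+=[0.2505]
step 4: x^-=[-0.3075]  P^-=[0.4955]  S=[0.9855]  K=[0.5028]  nu=[3.2175]  x^+=[1.3103]  P^+=[0.2464]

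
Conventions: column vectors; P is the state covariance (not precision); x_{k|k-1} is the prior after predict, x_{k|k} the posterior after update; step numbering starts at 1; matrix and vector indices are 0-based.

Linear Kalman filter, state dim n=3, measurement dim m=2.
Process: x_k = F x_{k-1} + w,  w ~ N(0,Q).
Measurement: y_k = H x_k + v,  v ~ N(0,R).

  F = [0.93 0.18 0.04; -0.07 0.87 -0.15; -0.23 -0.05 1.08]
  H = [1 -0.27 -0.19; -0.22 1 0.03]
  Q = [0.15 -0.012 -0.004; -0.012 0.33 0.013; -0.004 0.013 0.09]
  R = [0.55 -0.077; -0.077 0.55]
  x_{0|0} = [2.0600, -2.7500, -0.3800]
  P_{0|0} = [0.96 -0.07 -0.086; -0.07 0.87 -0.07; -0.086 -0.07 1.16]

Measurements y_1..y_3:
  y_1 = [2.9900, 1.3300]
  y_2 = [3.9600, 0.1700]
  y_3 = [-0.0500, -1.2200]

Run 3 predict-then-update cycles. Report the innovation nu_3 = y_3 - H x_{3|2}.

innov = [-3.1318, -1.3935]

step 1: x^-=[1.4056, -2.4797, -0.7467]  P^-=[0.9795 0.0107 -0.2600; 0.0107 1.0443 -0.2463; -0.2600 -0.2463 1.5447]  S=[1.7291 -0.5418; -0.5418 1.6270]  K=[0.6168 0.0747; 0.0775 0.6617; -0.3451 -0.2027]  nu=[0.7730, 4.1413]  x^+=[2.1918, 0.3204, -1.8528]  P^+=[0.3626 0.0718 0.0510; 0.0718 0.3772 -0.1141; 0.0510 -0.1141 1.3477]
step 2: x^-=[2.0220, 0.4032, -2.5212]  P^-=[0.5042 0.0644 -0.0042; 0.0644 0.6697 -0.3402; -0.0042 -0.3402 1.6707]  S=[1.0952 -0.2429; -0.2429 1.1969]  K=[0.4571 0.0538; 0.0757 0.5545; -0.2758 -0.2975]  nu=[1.5679, 0.2873]  x^+=[2.7542, 0.6813, -3.0390]  P^+=[0.2838 0.0534 0.1164; 0.0534 0.3158 -0.1624; 0.1164 -0.1624 1.5213]
step 3: x^-=[2.5624, 0.8558, -3.9497]  P^-=[0.4323 0.0345 0.0781; 0.0345 0.6430 -0.4117; 0.0781 -0.4117 1.8411]  S=[1.0051 -0.2325; -0.2325 1.1746]  K=[0.4135 0.0323; 0.0651 0.5433; -0.2445 -0.3665]  nu=[-3.1318, -1.3935]  x^+=[1.2223, -0.1052, -2.6731]  P^+=[0.2654 0.0396 0.1565; 0.0396 0.3085 -0.1983; 0.1565 -0.1983 1.6649]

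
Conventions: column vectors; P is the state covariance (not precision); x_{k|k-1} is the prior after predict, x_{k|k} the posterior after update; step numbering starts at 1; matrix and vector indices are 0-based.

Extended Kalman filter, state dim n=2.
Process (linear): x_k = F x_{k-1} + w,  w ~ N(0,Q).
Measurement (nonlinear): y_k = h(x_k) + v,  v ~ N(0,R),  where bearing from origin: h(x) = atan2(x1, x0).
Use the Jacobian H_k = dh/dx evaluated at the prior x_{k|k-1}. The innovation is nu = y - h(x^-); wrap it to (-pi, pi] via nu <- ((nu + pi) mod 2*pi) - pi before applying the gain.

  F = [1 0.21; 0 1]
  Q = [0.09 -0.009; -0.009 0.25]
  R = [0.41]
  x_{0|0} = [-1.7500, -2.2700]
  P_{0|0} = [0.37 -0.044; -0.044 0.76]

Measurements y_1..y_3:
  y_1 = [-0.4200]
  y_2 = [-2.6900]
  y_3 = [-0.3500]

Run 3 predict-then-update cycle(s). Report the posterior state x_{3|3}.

x_post = [-3.0167, -3.6324]

step 1: x^-=[-2.2267, -2.2700]  P^-=[0.4750 0.1066; 0.1066 1.0100]  H_jac=[0.2245 -0.2202]  S=[0.4724]  K=[0.1761; -0.4202]  nu=[1.9266]  x^+=[-1.8875, -3.0795]  P^+=[0.4604 0.1415; 0.1415 0.9266]
step 2: x^-=[-2.5342, -3.0795]  P^-=[0.6507 0.3271; 0.3271 1.1766]  H_jac=[0.1936 -0.1593]  S=[0.4441]  K=[0.1663; -0.2795]  nu=[-0.4306]  x^+=[-2.6058, -2.9592]  P^+=[0.6384 0.3478; 0.3478 1.1419]
step 3: x^-=[-3.2272, -2.9592]  P^-=[0.9248 0.5786; 0.5786 1.3919]  H_jac=[0.1544 -0.1683]  S=[0.4414]  K=[0.1028; -0.3285]  nu=[2.0495]  x^+=[-3.0167, -3.6324]  P^+=[0.9202 0.5935; 0.5935 1.3443]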